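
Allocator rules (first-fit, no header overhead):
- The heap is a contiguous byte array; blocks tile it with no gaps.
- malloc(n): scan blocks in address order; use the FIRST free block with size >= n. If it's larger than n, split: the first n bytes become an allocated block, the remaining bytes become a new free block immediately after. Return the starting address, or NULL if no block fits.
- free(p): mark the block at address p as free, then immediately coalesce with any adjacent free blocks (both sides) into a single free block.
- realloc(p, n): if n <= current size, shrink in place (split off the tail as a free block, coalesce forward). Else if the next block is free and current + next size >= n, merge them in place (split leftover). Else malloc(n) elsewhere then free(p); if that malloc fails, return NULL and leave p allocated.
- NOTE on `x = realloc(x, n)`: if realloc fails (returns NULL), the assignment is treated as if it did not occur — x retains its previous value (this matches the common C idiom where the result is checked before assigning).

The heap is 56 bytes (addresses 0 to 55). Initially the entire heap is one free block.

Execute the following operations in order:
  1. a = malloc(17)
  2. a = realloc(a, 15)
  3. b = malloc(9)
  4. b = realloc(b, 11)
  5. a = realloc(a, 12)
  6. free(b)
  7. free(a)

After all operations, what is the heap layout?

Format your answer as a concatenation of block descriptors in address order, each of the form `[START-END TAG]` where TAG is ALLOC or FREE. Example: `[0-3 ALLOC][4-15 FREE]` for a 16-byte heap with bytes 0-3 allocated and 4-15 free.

Answer: [0-55 FREE]

Derivation:
Op 1: a = malloc(17) -> a = 0; heap: [0-16 ALLOC][17-55 FREE]
Op 2: a = realloc(a, 15) -> a = 0; heap: [0-14 ALLOC][15-55 FREE]
Op 3: b = malloc(9) -> b = 15; heap: [0-14 ALLOC][15-23 ALLOC][24-55 FREE]
Op 4: b = realloc(b, 11) -> b = 15; heap: [0-14 ALLOC][15-25 ALLOC][26-55 FREE]
Op 5: a = realloc(a, 12) -> a = 0; heap: [0-11 ALLOC][12-14 FREE][15-25 ALLOC][26-55 FREE]
Op 6: free(b) -> (freed b); heap: [0-11 ALLOC][12-55 FREE]
Op 7: free(a) -> (freed a); heap: [0-55 FREE]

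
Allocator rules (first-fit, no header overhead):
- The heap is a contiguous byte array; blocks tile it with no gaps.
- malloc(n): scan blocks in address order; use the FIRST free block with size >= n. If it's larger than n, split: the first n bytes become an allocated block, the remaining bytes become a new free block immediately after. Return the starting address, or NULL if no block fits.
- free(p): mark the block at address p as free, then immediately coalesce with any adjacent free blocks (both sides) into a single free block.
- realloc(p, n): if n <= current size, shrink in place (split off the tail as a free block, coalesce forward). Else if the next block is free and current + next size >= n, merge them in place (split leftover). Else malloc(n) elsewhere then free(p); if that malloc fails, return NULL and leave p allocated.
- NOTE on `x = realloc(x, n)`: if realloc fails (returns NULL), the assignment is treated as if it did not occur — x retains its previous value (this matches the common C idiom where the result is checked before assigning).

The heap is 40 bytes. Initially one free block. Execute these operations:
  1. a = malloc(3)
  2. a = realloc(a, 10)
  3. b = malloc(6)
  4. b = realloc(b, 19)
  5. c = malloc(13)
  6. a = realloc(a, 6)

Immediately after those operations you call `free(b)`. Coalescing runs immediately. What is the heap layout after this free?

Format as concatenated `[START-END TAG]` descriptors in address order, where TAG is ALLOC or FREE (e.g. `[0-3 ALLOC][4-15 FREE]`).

Answer: [0-5 ALLOC][6-39 FREE]

Derivation:
Op 1: a = malloc(3) -> a = 0; heap: [0-2 ALLOC][3-39 FREE]
Op 2: a = realloc(a, 10) -> a = 0; heap: [0-9 ALLOC][10-39 FREE]
Op 3: b = malloc(6) -> b = 10; heap: [0-9 ALLOC][10-15 ALLOC][16-39 FREE]
Op 4: b = realloc(b, 19) -> b = 10; heap: [0-9 ALLOC][10-28 ALLOC][29-39 FREE]
Op 5: c = malloc(13) -> c = NULL; heap: [0-9 ALLOC][10-28 ALLOC][29-39 FREE]
Op 6: a = realloc(a, 6) -> a = 0; heap: [0-5 ALLOC][6-9 FREE][10-28 ALLOC][29-39 FREE]
free(b): b = 10 -> block [10-28 ALLOC]; mark free, coalesce with adjacent free neighbors -> [0-5 ALLOC][6-39 FREE]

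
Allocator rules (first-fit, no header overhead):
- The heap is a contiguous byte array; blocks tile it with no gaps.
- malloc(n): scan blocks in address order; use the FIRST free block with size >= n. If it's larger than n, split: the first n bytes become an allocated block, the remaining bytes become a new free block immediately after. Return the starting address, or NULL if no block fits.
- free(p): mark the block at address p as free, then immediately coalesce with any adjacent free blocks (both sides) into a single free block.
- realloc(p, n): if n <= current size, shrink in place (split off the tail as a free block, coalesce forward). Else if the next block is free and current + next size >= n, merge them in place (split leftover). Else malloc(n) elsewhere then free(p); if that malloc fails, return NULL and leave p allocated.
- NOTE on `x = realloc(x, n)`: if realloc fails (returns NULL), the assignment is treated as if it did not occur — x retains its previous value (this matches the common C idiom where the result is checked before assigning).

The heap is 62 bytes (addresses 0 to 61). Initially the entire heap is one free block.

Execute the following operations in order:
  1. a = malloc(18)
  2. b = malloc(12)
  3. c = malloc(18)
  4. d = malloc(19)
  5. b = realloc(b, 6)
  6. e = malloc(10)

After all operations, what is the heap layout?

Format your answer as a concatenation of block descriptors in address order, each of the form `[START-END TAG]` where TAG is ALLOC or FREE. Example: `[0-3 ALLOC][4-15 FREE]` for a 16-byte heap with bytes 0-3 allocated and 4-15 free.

Answer: [0-17 ALLOC][18-23 ALLOC][24-29 FREE][30-47 ALLOC][48-57 ALLOC][58-61 FREE]

Derivation:
Op 1: a = malloc(18) -> a = 0; heap: [0-17 ALLOC][18-61 FREE]
Op 2: b = malloc(12) -> b = 18; heap: [0-17 ALLOC][18-29 ALLOC][30-61 FREE]
Op 3: c = malloc(18) -> c = 30; heap: [0-17 ALLOC][18-29 ALLOC][30-47 ALLOC][48-61 FREE]
Op 4: d = malloc(19) -> d = NULL; heap: [0-17 ALLOC][18-29 ALLOC][30-47 ALLOC][48-61 FREE]
Op 5: b = realloc(b, 6) -> b = 18; heap: [0-17 ALLOC][18-23 ALLOC][24-29 FREE][30-47 ALLOC][48-61 FREE]
Op 6: e = malloc(10) -> e = 48; heap: [0-17 ALLOC][18-23 ALLOC][24-29 FREE][30-47 ALLOC][48-57 ALLOC][58-61 FREE]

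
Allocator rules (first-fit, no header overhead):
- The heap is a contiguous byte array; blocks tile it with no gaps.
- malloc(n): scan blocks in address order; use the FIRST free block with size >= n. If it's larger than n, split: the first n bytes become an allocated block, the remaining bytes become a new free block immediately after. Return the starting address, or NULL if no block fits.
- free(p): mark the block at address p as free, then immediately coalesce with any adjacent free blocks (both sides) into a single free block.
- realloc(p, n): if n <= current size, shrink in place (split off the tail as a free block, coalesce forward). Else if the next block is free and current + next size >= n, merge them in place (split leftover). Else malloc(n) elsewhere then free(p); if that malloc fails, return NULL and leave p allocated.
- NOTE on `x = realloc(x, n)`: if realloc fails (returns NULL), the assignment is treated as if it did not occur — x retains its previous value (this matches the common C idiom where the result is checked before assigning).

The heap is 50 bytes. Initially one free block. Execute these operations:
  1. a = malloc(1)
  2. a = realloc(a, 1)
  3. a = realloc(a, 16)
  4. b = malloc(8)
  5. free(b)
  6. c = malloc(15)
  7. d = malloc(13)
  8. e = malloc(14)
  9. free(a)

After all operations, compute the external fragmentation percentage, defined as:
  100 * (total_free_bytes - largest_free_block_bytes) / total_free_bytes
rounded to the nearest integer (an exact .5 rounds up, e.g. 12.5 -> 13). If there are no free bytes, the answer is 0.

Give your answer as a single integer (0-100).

Op 1: a = malloc(1) -> a = 0; heap: [0-0 ALLOC][1-49 FREE]
Op 2: a = realloc(a, 1) -> a = 0; heap: [0-0 ALLOC][1-49 FREE]
Op 3: a = realloc(a, 16) -> a = 0; heap: [0-15 ALLOC][16-49 FREE]
Op 4: b = malloc(8) -> b = 16; heap: [0-15 ALLOC][16-23 ALLOC][24-49 FREE]
Op 5: free(b) -> (freed b); heap: [0-15 ALLOC][16-49 FREE]
Op 6: c = malloc(15) -> c = 16; heap: [0-15 ALLOC][16-30 ALLOC][31-49 FREE]
Op 7: d = malloc(13) -> d = 31; heap: [0-15 ALLOC][16-30 ALLOC][31-43 ALLOC][44-49 FREE]
Op 8: e = malloc(14) -> e = NULL; heap: [0-15 ALLOC][16-30 ALLOC][31-43 ALLOC][44-49 FREE]
Op 9: free(a) -> (freed a); heap: [0-15 FREE][16-30 ALLOC][31-43 ALLOC][44-49 FREE]
Free blocks: [16 6] total_free=22 largest=16 -> 100*(22-16)/22 = 600/22 ≈ 27.273 -> rounds to 27

Answer: 27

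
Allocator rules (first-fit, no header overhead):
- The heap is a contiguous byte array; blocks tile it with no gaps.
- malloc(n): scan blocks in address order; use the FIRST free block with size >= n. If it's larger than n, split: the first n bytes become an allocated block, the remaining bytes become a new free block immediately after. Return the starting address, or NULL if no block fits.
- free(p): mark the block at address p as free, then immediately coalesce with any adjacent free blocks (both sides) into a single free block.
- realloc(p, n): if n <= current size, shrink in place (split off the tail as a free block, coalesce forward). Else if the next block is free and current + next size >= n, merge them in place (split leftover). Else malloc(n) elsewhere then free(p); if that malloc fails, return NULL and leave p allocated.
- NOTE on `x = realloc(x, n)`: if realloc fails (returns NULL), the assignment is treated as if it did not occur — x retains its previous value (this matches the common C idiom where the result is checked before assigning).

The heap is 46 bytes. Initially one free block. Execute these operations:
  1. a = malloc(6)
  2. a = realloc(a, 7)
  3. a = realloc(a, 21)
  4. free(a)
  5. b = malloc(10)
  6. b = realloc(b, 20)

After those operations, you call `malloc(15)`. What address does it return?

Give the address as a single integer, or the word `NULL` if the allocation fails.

Op 1: a = malloc(6) -> a = 0; heap: [0-5 ALLOC][6-45 FREE]
Op 2: a = realloc(a, 7) -> a = 0; heap: [0-6 ALLOC][7-45 FREE]
Op 3: a = realloc(a, 21) -> a = 0; heap: [0-20 ALLOC][21-45 FREE]
Op 4: free(a) -> (freed a); heap: [0-45 FREE]
Op 5: b = malloc(10) -> b = 0; heap: [0-9 ALLOC][10-45 FREE]
Op 6: b = realloc(b, 20) -> b = 0; heap: [0-19 ALLOC][20-45 FREE]
malloc(15): first-fit scan over [0-19 ALLOC][20-45 FREE] -> 20

Answer: 20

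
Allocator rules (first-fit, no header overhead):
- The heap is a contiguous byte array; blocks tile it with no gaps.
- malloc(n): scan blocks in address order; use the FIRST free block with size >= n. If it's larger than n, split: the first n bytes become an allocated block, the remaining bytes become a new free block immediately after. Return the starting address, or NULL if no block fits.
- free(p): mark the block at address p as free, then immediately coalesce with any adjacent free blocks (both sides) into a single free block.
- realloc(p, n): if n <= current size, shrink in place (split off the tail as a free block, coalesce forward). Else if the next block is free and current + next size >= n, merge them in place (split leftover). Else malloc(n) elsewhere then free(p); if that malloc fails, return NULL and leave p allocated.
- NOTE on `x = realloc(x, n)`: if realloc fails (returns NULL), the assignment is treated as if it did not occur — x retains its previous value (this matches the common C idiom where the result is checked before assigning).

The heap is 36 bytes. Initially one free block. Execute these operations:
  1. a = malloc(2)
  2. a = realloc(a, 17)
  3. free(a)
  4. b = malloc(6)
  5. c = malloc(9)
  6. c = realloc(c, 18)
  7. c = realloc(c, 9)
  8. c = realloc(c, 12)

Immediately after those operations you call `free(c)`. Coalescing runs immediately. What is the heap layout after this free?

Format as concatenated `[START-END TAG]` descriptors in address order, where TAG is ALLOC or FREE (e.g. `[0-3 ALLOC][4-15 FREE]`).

Answer: [0-5 ALLOC][6-35 FREE]

Derivation:
Op 1: a = malloc(2) -> a = 0; heap: [0-1 ALLOC][2-35 FREE]
Op 2: a = realloc(a, 17) -> a = 0; heap: [0-16 ALLOC][17-35 FREE]
Op 3: free(a) -> (freed a); heap: [0-35 FREE]
Op 4: b = malloc(6) -> b = 0; heap: [0-5 ALLOC][6-35 FREE]
Op 5: c = malloc(9) -> c = 6; heap: [0-5 ALLOC][6-14 ALLOC][15-35 FREE]
Op 6: c = realloc(c, 18) -> c = 6; heap: [0-5 ALLOC][6-23 ALLOC][24-35 FREE]
Op 7: c = realloc(c, 9) -> c = 6; heap: [0-5 ALLOC][6-14 ALLOC][15-35 FREE]
Op 8: c = realloc(c, 12) -> c = 6; heap: [0-5 ALLOC][6-17 ALLOC][18-35 FREE]
free(c): c = 6 -> block [6-17 ALLOC]; mark free, coalesce with adjacent free neighbors -> [0-5 ALLOC][6-35 FREE]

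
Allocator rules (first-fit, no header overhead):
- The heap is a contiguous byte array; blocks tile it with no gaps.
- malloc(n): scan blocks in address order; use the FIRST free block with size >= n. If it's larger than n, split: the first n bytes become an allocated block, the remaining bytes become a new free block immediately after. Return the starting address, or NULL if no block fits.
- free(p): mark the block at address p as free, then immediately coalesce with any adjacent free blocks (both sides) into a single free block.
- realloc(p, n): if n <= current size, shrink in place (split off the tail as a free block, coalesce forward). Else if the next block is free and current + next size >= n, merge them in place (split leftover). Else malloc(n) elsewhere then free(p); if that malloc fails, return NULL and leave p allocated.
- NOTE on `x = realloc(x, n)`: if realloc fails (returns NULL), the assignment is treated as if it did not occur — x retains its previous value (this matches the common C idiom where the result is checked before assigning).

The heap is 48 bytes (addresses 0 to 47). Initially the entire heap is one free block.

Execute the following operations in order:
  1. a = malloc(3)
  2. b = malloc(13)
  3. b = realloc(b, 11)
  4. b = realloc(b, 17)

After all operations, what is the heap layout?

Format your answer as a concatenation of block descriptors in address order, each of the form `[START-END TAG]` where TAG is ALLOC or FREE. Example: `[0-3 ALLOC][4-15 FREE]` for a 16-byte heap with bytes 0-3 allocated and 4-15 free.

Answer: [0-2 ALLOC][3-19 ALLOC][20-47 FREE]

Derivation:
Op 1: a = malloc(3) -> a = 0; heap: [0-2 ALLOC][3-47 FREE]
Op 2: b = malloc(13) -> b = 3; heap: [0-2 ALLOC][3-15 ALLOC][16-47 FREE]
Op 3: b = realloc(b, 11) -> b = 3; heap: [0-2 ALLOC][3-13 ALLOC][14-47 FREE]
Op 4: b = realloc(b, 17) -> b = 3; heap: [0-2 ALLOC][3-19 ALLOC][20-47 FREE]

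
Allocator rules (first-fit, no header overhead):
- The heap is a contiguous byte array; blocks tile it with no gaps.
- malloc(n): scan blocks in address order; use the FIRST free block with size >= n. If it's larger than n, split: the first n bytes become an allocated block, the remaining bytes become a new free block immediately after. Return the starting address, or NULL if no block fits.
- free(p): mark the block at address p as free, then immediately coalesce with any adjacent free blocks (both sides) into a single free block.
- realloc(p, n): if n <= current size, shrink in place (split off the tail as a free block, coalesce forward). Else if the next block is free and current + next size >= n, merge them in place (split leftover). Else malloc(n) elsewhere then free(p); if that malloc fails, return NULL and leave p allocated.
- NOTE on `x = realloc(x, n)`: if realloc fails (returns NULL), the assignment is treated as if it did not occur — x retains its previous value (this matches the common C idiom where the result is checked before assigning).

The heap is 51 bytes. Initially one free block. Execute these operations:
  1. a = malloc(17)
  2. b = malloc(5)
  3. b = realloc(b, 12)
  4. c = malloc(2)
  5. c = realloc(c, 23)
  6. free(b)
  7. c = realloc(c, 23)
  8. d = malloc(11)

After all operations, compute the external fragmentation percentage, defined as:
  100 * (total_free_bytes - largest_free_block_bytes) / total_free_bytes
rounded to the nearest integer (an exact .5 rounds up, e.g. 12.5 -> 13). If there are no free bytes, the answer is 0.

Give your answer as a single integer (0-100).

Op 1: a = malloc(17) -> a = 0; heap: [0-16 ALLOC][17-50 FREE]
Op 2: b = malloc(5) -> b = 17; heap: [0-16 ALLOC][17-21 ALLOC][22-50 FREE]
Op 3: b = realloc(b, 12) -> b = 17; heap: [0-16 ALLOC][17-28 ALLOC][29-50 FREE]
Op 4: c = malloc(2) -> c = 29; heap: [0-16 ALLOC][17-28 ALLOC][29-30 ALLOC][31-50 FREE]
Op 5: c = realloc(c, 23) -> NULL (c unchanged); heap: [0-16 ALLOC][17-28 ALLOC][29-30 ALLOC][31-50 FREE]
Op 6: free(b) -> (freed b); heap: [0-16 ALLOC][17-28 FREE][29-30 ALLOC][31-50 FREE]
Op 7: c = realloc(c, 23) -> NULL (c unchanged); heap: [0-16 ALLOC][17-28 FREE][29-30 ALLOC][31-50 FREE]
Op 8: d = malloc(11) -> d = 17; heap: [0-16 ALLOC][17-27 ALLOC][28-28 FREE][29-30 ALLOC][31-50 FREE]
Free blocks: [1 20] total_free=21 largest=20 -> 100*(21-20)/21 = 100/21 ≈ 4.762 -> rounds to 5

Answer: 5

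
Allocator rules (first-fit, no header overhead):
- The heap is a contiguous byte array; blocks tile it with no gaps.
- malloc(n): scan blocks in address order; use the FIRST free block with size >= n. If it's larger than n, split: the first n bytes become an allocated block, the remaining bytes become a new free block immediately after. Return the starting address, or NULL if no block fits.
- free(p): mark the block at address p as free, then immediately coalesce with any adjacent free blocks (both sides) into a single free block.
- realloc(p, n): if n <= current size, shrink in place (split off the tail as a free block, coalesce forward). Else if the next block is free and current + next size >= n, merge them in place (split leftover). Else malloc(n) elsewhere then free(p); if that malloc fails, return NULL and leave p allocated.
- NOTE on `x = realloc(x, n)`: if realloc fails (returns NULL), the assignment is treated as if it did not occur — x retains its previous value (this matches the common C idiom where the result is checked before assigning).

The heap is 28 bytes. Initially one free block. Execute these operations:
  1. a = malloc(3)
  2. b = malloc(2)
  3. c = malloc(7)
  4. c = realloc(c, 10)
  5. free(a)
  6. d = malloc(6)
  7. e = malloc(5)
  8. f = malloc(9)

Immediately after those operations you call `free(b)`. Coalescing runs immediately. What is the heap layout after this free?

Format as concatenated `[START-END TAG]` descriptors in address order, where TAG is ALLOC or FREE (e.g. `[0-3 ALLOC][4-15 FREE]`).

Answer: [0-4 FREE][5-14 ALLOC][15-20 ALLOC][21-25 ALLOC][26-27 FREE]

Derivation:
Op 1: a = malloc(3) -> a = 0; heap: [0-2 ALLOC][3-27 FREE]
Op 2: b = malloc(2) -> b = 3; heap: [0-2 ALLOC][3-4 ALLOC][5-27 FREE]
Op 3: c = malloc(7) -> c = 5; heap: [0-2 ALLOC][3-4 ALLOC][5-11 ALLOC][12-27 FREE]
Op 4: c = realloc(c, 10) -> c = 5; heap: [0-2 ALLOC][3-4 ALLOC][5-14 ALLOC][15-27 FREE]
Op 5: free(a) -> (freed a); heap: [0-2 FREE][3-4 ALLOC][5-14 ALLOC][15-27 FREE]
Op 6: d = malloc(6) -> d = 15; heap: [0-2 FREE][3-4 ALLOC][5-14 ALLOC][15-20 ALLOC][21-27 FREE]
Op 7: e = malloc(5) -> e = 21; heap: [0-2 FREE][3-4 ALLOC][5-14 ALLOC][15-20 ALLOC][21-25 ALLOC][26-27 FREE]
Op 8: f = malloc(9) -> f = NULL; heap: [0-2 FREE][3-4 ALLOC][5-14 ALLOC][15-20 ALLOC][21-25 ALLOC][26-27 FREE]
free(b): b = 3 -> block [3-4 ALLOC]; mark free, coalesce with adjacent free neighbors -> [0-4 FREE][5-14 ALLOC][15-20 ALLOC][21-25 ALLOC][26-27 FREE]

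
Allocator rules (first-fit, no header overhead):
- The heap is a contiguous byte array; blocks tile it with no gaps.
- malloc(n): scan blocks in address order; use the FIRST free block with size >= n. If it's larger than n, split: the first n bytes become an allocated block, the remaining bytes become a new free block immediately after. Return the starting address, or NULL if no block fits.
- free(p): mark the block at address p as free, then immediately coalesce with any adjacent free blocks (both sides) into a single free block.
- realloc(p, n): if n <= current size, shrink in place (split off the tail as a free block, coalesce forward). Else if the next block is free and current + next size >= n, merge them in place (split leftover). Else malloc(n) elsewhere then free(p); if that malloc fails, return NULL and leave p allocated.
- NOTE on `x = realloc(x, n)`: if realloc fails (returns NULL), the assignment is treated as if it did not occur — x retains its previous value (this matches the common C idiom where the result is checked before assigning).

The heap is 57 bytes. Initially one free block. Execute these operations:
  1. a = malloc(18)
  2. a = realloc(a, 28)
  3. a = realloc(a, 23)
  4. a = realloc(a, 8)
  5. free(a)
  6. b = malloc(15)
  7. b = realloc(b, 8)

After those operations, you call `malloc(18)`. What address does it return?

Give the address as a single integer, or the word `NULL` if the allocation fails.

Answer: 8

Derivation:
Op 1: a = malloc(18) -> a = 0; heap: [0-17 ALLOC][18-56 FREE]
Op 2: a = realloc(a, 28) -> a = 0; heap: [0-27 ALLOC][28-56 FREE]
Op 3: a = realloc(a, 23) -> a = 0; heap: [0-22 ALLOC][23-56 FREE]
Op 4: a = realloc(a, 8) -> a = 0; heap: [0-7 ALLOC][8-56 FREE]
Op 5: free(a) -> (freed a); heap: [0-56 FREE]
Op 6: b = malloc(15) -> b = 0; heap: [0-14 ALLOC][15-56 FREE]
Op 7: b = realloc(b, 8) -> b = 0; heap: [0-7 ALLOC][8-56 FREE]
malloc(18): first-fit scan over [0-7 ALLOC][8-56 FREE] -> 8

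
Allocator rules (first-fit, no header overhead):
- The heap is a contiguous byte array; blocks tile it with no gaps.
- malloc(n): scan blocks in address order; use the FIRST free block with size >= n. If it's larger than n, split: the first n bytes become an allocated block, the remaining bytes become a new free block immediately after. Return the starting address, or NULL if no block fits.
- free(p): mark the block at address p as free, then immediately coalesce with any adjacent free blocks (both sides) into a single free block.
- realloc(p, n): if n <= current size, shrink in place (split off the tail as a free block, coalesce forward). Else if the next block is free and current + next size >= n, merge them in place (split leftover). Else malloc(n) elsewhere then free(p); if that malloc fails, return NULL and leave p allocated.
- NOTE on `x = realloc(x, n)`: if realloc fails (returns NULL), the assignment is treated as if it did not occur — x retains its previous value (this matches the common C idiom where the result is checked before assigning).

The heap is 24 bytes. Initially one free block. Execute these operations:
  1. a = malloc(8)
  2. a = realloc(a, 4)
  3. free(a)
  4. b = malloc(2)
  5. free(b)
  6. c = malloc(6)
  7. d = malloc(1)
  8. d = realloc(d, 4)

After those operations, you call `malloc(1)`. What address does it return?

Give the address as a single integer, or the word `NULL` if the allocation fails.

Answer: 10

Derivation:
Op 1: a = malloc(8) -> a = 0; heap: [0-7 ALLOC][8-23 FREE]
Op 2: a = realloc(a, 4) -> a = 0; heap: [0-3 ALLOC][4-23 FREE]
Op 3: free(a) -> (freed a); heap: [0-23 FREE]
Op 4: b = malloc(2) -> b = 0; heap: [0-1 ALLOC][2-23 FREE]
Op 5: free(b) -> (freed b); heap: [0-23 FREE]
Op 6: c = malloc(6) -> c = 0; heap: [0-5 ALLOC][6-23 FREE]
Op 7: d = malloc(1) -> d = 6; heap: [0-5 ALLOC][6-6 ALLOC][7-23 FREE]
Op 8: d = realloc(d, 4) -> d = 6; heap: [0-5 ALLOC][6-9 ALLOC][10-23 FREE]
malloc(1): first-fit scan over [0-5 ALLOC][6-9 ALLOC][10-23 FREE] -> 10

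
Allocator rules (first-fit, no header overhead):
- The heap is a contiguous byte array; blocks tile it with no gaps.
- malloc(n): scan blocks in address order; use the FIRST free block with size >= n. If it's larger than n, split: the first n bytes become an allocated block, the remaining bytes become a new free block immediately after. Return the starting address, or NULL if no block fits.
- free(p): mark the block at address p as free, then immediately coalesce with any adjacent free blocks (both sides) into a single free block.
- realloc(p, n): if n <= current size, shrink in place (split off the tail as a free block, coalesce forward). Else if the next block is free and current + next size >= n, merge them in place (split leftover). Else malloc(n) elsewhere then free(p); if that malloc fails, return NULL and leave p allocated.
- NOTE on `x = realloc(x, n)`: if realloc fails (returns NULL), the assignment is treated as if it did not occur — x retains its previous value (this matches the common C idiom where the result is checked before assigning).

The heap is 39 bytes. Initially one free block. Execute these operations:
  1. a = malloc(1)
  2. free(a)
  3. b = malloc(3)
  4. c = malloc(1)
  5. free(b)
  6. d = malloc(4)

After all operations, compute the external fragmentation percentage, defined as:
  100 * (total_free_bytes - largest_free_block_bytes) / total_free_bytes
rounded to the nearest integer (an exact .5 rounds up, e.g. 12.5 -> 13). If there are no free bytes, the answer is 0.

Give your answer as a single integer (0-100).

Answer: 9

Derivation:
Op 1: a = malloc(1) -> a = 0; heap: [0-0 ALLOC][1-38 FREE]
Op 2: free(a) -> (freed a); heap: [0-38 FREE]
Op 3: b = malloc(3) -> b = 0; heap: [0-2 ALLOC][3-38 FREE]
Op 4: c = malloc(1) -> c = 3; heap: [0-2 ALLOC][3-3 ALLOC][4-38 FREE]
Op 5: free(b) -> (freed b); heap: [0-2 FREE][3-3 ALLOC][4-38 FREE]
Op 6: d = malloc(4) -> d = 4; heap: [0-2 FREE][3-3 ALLOC][4-7 ALLOC][8-38 FREE]
Free blocks: [3 31] total_free=34 largest=31 -> 100*(34-31)/34 = 300/34 ≈ 8.824 -> rounds to 9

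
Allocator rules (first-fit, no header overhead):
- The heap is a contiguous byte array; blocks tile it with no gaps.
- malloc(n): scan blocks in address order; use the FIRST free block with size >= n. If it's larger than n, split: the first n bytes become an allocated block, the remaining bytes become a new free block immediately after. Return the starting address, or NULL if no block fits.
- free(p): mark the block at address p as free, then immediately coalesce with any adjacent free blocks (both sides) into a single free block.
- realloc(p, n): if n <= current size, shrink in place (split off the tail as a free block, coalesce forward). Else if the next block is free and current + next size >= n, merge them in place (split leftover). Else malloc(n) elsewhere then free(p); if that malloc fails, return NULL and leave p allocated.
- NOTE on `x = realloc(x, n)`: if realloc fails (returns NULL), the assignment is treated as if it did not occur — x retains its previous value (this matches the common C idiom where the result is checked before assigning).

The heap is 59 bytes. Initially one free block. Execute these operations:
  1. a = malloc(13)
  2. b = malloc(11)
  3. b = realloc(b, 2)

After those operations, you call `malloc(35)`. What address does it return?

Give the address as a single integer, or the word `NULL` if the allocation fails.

Op 1: a = malloc(13) -> a = 0; heap: [0-12 ALLOC][13-58 FREE]
Op 2: b = malloc(11) -> b = 13; heap: [0-12 ALLOC][13-23 ALLOC][24-58 FREE]
Op 3: b = realloc(b, 2) -> b = 13; heap: [0-12 ALLOC][13-14 ALLOC][15-58 FREE]
malloc(35): first-fit scan over [0-12 ALLOC][13-14 ALLOC][15-58 FREE] -> 15

Answer: 15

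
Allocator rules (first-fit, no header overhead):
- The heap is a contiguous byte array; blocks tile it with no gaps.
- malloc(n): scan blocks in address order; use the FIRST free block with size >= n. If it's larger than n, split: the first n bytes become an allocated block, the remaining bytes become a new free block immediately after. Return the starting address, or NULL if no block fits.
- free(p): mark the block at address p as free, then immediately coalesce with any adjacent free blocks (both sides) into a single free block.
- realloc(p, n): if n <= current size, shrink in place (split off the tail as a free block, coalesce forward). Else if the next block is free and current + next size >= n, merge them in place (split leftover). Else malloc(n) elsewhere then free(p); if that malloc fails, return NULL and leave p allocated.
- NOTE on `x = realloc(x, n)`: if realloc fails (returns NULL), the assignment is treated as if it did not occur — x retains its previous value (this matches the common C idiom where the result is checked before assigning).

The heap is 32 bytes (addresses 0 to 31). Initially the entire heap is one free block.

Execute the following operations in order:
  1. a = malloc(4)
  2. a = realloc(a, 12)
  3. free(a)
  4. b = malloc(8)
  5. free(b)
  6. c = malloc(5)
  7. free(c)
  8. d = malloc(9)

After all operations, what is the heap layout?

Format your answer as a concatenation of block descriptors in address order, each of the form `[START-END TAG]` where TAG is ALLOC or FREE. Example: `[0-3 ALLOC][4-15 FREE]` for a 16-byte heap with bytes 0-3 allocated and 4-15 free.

Answer: [0-8 ALLOC][9-31 FREE]

Derivation:
Op 1: a = malloc(4) -> a = 0; heap: [0-3 ALLOC][4-31 FREE]
Op 2: a = realloc(a, 12) -> a = 0; heap: [0-11 ALLOC][12-31 FREE]
Op 3: free(a) -> (freed a); heap: [0-31 FREE]
Op 4: b = malloc(8) -> b = 0; heap: [0-7 ALLOC][8-31 FREE]
Op 5: free(b) -> (freed b); heap: [0-31 FREE]
Op 6: c = malloc(5) -> c = 0; heap: [0-4 ALLOC][5-31 FREE]
Op 7: free(c) -> (freed c); heap: [0-31 FREE]
Op 8: d = malloc(9) -> d = 0; heap: [0-8 ALLOC][9-31 FREE]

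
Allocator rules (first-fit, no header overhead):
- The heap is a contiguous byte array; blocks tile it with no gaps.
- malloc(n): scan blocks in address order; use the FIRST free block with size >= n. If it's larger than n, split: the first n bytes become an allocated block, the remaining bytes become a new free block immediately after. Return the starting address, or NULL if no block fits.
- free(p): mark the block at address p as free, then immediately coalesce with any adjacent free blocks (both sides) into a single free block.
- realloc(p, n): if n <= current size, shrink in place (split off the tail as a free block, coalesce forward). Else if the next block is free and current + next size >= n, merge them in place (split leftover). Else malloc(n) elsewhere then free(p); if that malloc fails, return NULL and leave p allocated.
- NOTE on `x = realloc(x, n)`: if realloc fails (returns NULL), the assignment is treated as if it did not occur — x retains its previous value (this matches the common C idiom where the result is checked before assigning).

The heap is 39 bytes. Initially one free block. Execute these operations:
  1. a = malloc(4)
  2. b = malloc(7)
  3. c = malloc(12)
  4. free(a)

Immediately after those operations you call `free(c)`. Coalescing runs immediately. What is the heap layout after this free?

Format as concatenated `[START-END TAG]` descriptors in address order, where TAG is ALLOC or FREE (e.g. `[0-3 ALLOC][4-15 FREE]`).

Answer: [0-3 FREE][4-10 ALLOC][11-38 FREE]

Derivation:
Op 1: a = malloc(4) -> a = 0; heap: [0-3 ALLOC][4-38 FREE]
Op 2: b = malloc(7) -> b = 4; heap: [0-3 ALLOC][4-10 ALLOC][11-38 FREE]
Op 3: c = malloc(12) -> c = 11; heap: [0-3 ALLOC][4-10 ALLOC][11-22 ALLOC][23-38 FREE]
Op 4: free(a) -> (freed a); heap: [0-3 FREE][4-10 ALLOC][11-22 ALLOC][23-38 FREE]
free(c): c = 11 -> block [11-22 ALLOC]; mark free, coalesce with adjacent free neighbors -> [0-3 FREE][4-10 ALLOC][11-38 FREE]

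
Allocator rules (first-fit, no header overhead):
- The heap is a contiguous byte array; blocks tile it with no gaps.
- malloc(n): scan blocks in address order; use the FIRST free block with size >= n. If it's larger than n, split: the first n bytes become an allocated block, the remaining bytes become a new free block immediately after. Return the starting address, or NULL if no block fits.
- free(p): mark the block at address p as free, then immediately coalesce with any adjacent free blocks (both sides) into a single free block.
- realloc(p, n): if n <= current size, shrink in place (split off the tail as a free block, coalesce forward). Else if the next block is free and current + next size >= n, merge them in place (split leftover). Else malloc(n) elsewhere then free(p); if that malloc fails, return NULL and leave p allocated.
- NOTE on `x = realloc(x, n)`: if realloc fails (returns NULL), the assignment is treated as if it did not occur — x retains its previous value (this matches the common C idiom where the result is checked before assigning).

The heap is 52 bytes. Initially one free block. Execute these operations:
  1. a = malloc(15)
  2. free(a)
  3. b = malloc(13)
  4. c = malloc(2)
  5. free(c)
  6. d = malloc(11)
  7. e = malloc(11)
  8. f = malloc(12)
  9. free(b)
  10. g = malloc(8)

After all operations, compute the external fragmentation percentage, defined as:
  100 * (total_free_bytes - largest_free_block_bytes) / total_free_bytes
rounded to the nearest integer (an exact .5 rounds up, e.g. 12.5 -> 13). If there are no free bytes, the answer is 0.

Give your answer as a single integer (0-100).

Op 1: a = malloc(15) -> a = 0; heap: [0-14 ALLOC][15-51 FREE]
Op 2: free(a) -> (freed a); heap: [0-51 FREE]
Op 3: b = malloc(13) -> b = 0; heap: [0-12 ALLOC][13-51 FREE]
Op 4: c = malloc(2) -> c = 13; heap: [0-12 ALLOC][13-14 ALLOC][15-51 FREE]
Op 5: free(c) -> (freed c); heap: [0-12 ALLOC][13-51 FREE]
Op 6: d = malloc(11) -> d = 13; heap: [0-12 ALLOC][13-23 ALLOC][24-51 FREE]
Op 7: e = malloc(11) -> e = 24; heap: [0-12 ALLOC][13-23 ALLOC][24-34 ALLOC][35-51 FREE]
Op 8: f = malloc(12) -> f = 35; heap: [0-12 ALLOC][13-23 ALLOC][24-34 ALLOC][35-46 ALLOC][47-51 FREE]
Op 9: free(b) -> (freed b); heap: [0-12 FREE][13-23 ALLOC][24-34 ALLOC][35-46 ALLOC][47-51 FREE]
Op 10: g = malloc(8) -> g = 0; heap: [0-7 ALLOC][8-12 FREE][13-23 ALLOC][24-34 ALLOC][35-46 ALLOC][47-51 FREE]
Free blocks: [5 5] total_free=10 largest=5 -> 100*(10-5)/10 = 500/10 = 50

Answer: 50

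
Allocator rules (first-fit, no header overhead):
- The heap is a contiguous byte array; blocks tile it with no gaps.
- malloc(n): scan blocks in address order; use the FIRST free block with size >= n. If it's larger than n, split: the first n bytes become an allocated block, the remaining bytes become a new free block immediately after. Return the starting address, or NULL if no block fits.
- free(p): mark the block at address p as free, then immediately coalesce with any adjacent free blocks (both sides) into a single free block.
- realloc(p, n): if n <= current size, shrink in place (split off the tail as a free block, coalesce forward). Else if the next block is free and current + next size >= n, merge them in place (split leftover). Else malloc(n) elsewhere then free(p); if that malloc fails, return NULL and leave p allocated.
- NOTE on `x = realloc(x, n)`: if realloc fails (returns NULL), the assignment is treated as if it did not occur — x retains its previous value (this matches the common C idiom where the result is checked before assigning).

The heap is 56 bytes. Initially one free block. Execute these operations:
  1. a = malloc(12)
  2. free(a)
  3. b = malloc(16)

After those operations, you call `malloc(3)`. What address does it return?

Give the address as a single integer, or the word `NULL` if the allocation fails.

Answer: 16

Derivation:
Op 1: a = malloc(12) -> a = 0; heap: [0-11 ALLOC][12-55 FREE]
Op 2: free(a) -> (freed a); heap: [0-55 FREE]
Op 3: b = malloc(16) -> b = 0; heap: [0-15 ALLOC][16-55 FREE]
malloc(3): first-fit scan over [0-15 ALLOC][16-55 FREE] -> 16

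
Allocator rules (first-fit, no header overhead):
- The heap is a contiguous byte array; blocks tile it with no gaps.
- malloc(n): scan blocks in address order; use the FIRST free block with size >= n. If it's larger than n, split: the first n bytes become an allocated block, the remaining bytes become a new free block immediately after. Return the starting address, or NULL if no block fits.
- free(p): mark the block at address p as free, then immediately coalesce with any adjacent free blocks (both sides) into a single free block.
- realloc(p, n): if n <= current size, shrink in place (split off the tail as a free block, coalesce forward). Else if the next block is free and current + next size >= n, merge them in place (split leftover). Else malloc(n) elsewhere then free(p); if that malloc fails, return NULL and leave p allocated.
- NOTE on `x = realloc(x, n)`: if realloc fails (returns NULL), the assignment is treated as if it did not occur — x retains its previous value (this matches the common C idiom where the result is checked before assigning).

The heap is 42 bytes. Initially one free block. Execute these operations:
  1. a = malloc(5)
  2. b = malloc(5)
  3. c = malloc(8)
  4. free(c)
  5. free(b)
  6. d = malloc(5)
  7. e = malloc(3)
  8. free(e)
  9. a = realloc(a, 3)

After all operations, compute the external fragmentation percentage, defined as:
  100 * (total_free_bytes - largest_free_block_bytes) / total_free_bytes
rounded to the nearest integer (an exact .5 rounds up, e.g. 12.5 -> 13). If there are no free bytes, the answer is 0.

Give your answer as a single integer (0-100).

Op 1: a = malloc(5) -> a = 0; heap: [0-4 ALLOC][5-41 FREE]
Op 2: b = malloc(5) -> b = 5; heap: [0-4 ALLOC][5-9 ALLOC][10-41 FREE]
Op 3: c = malloc(8) -> c = 10; heap: [0-4 ALLOC][5-9 ALLOC][10-17 ALLOC][18-41 FREE]
Op 4: free(c) -> (freed c); heap: [0-4 ALLOC][5-9 ALLOC][10-41 FREE]
Op 5: free(b) -> (freed b); heap: [0-4 ALLOC][5-41 FREE]
Op 6: d = malloc(5) -> d = 5; heap: [0-4 ALLOC][5-9 ALLOC][10-41 FREE]
Op 7: e = malloc(3) -> e = 10; heap: [0-4 ALLOC][5-9 ALLOC][10-12 ALLOC][13-41 FREE]
Op 8: free(e) -> (freed e); heap: [0-4 ALLOC][5-9 ALLOC][10-41 FREE]
Op 9: a = realloc(a, 3) -> a = 0; heap: [0-2 ALLOC][3-4 FREE][5-9 ALLOC][10-41 FREE]
Free blocks: [2 32] total_free=34 largest=32 -> 100*(34-32)/34 = 200/34 ≈ 5.882 -> rounds to 6

Answer: 6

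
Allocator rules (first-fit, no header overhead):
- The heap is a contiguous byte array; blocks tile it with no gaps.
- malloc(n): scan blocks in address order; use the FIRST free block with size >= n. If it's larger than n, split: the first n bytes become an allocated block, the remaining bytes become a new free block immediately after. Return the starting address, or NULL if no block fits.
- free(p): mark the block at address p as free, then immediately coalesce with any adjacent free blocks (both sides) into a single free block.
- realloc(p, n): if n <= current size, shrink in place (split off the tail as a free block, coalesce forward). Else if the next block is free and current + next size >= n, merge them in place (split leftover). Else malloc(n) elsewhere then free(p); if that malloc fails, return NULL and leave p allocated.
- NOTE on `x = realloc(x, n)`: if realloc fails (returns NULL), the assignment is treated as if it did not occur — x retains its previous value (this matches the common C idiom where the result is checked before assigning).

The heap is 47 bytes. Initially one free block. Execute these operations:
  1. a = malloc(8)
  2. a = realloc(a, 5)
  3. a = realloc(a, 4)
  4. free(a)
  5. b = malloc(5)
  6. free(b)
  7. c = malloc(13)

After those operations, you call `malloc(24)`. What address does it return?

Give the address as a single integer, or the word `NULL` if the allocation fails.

Op 1: a = malloc(8) -> a = 0; heap: [0-7 ALLOC][8-46 FREE]
Op 2: a = realloc(a, 5) -> a = 0; heap: [0-4 ALLOC][5-46 FREE]
Op 3: a = realloc(a, 4) -> a = 0; heap: [0-3 ALLOC][4-46 FREE]
Op 4: free(a) -> (freed a); heap: [0-46 FREE]
Op 5: b = malloc(5) -> b = 0; heap: [0-4 ALLOC][5-46 FREE]
Op 6: free(b) -> (freed b); heap: [0-46 FREE]
Op 7: c = malloc(13) -> c = 0; heap: [0-12 ALLOC][13-46 FREE]
malloc(24): first-fit scan over [0-12 ALLOC][13-46 FREE] -> 13

Answer: 13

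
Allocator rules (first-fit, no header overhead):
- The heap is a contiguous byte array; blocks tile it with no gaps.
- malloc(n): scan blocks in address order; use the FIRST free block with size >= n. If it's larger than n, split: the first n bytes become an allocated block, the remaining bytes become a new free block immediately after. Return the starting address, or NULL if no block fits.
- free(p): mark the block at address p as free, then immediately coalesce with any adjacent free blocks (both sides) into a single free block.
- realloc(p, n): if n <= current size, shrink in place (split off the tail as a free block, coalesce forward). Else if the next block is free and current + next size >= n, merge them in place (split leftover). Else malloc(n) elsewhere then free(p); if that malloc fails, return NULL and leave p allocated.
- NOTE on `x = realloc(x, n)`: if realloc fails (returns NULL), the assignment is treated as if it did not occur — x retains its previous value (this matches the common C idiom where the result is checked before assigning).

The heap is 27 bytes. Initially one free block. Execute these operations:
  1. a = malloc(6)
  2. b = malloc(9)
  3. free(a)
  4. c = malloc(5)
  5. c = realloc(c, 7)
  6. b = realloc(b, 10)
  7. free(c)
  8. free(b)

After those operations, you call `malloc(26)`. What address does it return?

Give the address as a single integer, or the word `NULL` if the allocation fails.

Answer: 0

Derivation:
Op 1: a = malloc(6) -> a = 0; heap: [0-5 ALLOC][6-26 FREE]
Op 2: b = malloc(9) -> b = 6; heap: [0-5 ALLOC][6-14 ALLOC][15-26 FREE]
Op 3: free(a) -> (freed a); heap: [0-5 FREE][6-14 ALLOC][15-26 FREE]
Op 4: c = malloc(5) -> c = 0; heap: [0-4 ALLOC][5-5 FREE][6-14 ALLOC][15-26 FREE]
Op 5: c = realloc(c, 7) -> c = 15; heap: [0-5 FREE][6-14 ALLOC][15-21 ALLOC][22-26 FREE]
Op 6: b = realloc(b, 10) -> NULL (b unchanged); heap: [0-5 FREE][6-14 ALLOC][15-21 ALLOC][22-26 FREE]
Op 7: free(c) -> (freed c); heap: [0-5 FREE][6-14 ALLOC][15-26 FREE]
Op 8: free(b) -> (freed b); heap: [0-26 FREE]
malloc(26): first-fit scan over [0-26 FREE] -> 0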